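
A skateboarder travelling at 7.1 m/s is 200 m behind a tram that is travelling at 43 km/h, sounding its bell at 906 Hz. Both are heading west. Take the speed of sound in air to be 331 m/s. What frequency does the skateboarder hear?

43 km/h = 11.94 m/s.
The skateboarder is behind, so the tram is moving away from it while the skateboarder is moving toward the tram.
General Doppler shift: f' = f · (v + v_o)/(v + v_s).
f' = 906 × (331 + 7.1)/(331 + 11.94) = 906 × 338.1/342.94 ≈ 893 Hz.

893 Hz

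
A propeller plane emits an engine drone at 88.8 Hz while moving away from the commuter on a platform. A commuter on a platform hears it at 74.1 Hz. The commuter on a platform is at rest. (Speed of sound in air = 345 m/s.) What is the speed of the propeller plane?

68 m/s

f' = f · v/(v + v_s) ⇒ v_s = v · |1 − f/f'|.
v_s = 345 × |1 − 88.8/74.1| = 345 × 0.1984 ≈ 68 m/s.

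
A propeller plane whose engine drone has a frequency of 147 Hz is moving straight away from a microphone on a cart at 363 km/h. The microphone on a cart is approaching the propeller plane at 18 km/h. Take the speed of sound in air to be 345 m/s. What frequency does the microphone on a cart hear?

363 km/h = 100.8 m/s; 18 km/h = 5 m/s.
General Doppler shift: f' = f · (v + v_o)/(v + v_s).
f' = 147 × (345 + 5)/(345 + 100.8) = 147 × 350/445.83 ≈ 115 Hz.

115 Hz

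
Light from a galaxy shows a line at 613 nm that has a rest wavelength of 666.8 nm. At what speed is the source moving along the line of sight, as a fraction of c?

0.084

λ'/λ₀ = 0.9193 < 1 (blueshift), so the source is approaching.
λ'/λ₀ = √((1 − β)/(1 + β)) for an approaching source ⇒ β = (1 − r²)/(1 + r²) with r = λ'/λ₀.
β = (1 − 0.8451)/(1 + 0.8451) ≈ 0.084.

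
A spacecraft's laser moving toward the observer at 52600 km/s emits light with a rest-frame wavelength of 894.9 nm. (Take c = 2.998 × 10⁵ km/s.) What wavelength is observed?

β = v/c = 52600/299800 = 0.1755.
Relativistic Doppler for wavelength: λ' = λ₀ · √((1 − β)/(1 + β)).
λ' = 894.9 × √(0.8245/1.1755) = 894.9 × 0.83754 ≈ 749.5 nm.

749.5 nm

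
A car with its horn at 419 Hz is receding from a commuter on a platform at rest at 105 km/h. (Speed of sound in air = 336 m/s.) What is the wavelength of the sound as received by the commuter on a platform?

105 km/h = 29.17 m/s.
With the source moving away from a stationary observer, f' = f · v/(v + v_s).
f' = 419 × 336/(336 + 29.17) ≈ 386 Hz.
λ' = v/f' = 336/385.534 ≈ 87.2 cm.

87.2 cm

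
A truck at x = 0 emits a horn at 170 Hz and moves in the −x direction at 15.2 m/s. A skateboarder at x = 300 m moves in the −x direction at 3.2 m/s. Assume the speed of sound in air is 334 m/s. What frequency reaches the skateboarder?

The observer lies on the +x side, so the source is heading away from the observer and the observer is heading toward the source.
General Doppler shift: f' = f · (v + v_o)/(v + v_s).
f' = 170 × (334 + 3.2)/(334 + 15.2) = 170 × 337.2/349.2 ≈ 164 Hz.

164 Hz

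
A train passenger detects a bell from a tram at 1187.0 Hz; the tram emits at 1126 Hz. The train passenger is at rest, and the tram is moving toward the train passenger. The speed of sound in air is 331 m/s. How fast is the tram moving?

f' = f · v/(v − v_s) ⇒ v_s = v · |1 − f/f'|.
v_s = 331 × |1 − 1126/1187.0| = 331 × 0.05139 ≈ 17.0 m/s.

17.0 m/s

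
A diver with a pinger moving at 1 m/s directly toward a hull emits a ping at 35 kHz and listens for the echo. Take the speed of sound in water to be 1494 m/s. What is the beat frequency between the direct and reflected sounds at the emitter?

46.9 Hz

The hull receives the sound from a moving source: f₁ = f₀ · v/(v − v_e) = 35 × 1494/1493 ≈ 35.0234 kHz.
On the return leg the diver with a pinger is a moving observer: f₂ = f₁ · (v + v_e)/v = 35.0234 × 1495/1494 ≈ 35.0469 kHz.
Equivalently f₂ = f₀ · (v + v_e)/(v − v_e).
Beat against the emitted tone (with f₀ = 35000 Hz): |f₂ − f₀| = 2v_e·f₀/(v − v_e) = 2 × 1 × 35000/1493 ≈ 46.9 Hz.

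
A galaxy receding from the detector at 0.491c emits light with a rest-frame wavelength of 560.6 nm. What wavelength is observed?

959.5 nm

Relativistic Doppler for wavelength: λ' = λ₀ · √((1 + β)/(1 − β)).
λ' = 560.6 × √(1.4910/0.5090) = 560.6 × 1.71151 ≈ 959.5 nm.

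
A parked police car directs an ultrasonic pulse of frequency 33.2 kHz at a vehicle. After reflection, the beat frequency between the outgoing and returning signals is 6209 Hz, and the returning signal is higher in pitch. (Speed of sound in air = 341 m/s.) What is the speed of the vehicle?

Double Doppler shift off a moving reflector: f₂ = f₀ · (v + u)/(v − u) (u > 0 toward emitter).
Returning signal is higher, so f₂ = f₀ + Δf = 33200 + 6209 = 39409 Hz.
Rearranging, u = v · (f₂ − f₀)/(f₂ + f₀) = 341 × 6209/72609 ≈ 29 m/s.
So the vehicle is moving at 29 m/s toward the emitter.

29 m/s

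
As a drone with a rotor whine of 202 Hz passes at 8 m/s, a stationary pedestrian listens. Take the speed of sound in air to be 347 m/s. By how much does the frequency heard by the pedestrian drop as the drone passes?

Approaching: f₁ = f · v/(v − v_s) = 202 × 347/339 ≈ 206.77 Hz.
Receding: f₂ = f · v/(v + v_s) = 202 × 347/355 ≈ 197.45 Hz.
Drop: f₁ − f₂ = 2f·v·v_s/(v² − v_s²) = 2 × 202 × 347 × 8/(347² − 8²) ≈ 9.32 Hz.

9.32 Hz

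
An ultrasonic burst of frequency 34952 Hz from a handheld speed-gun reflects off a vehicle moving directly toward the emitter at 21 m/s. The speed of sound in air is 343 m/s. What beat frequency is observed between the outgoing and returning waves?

At the vehicle (a moving observer), f₁ = f₀ · (v + u)/v = 34952 × 364/343 ≈ 37092 Hz.
The reflection then acts as a moving source: f₂ = f₁ · v/(v − u) ≈ 39511 Hz.
Beat frequency: |f₂ − f₀| = 2u·f₀/(v − u) = 2 × 21 × 34952/322 ≈ 4559 Hz.

4559 Hz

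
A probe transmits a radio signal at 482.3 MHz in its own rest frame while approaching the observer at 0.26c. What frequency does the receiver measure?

629.3 MHz

Relativistic Doppler for frequency: f' = f₀ · √((1 + β)/(1 − β)).
f' = 482.3 × √(1.2600/0.7400) = 482.3 × 1.30488 ≈ 629.3 MHz.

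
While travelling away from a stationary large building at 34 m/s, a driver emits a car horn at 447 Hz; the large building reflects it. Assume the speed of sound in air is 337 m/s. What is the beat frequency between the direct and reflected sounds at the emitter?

82 Hz

The large building receives the sound from a moving source: f₁ = f₀ · v/(v + v_e) = 447 × 337/371 ≈ 406.0 Hz.
On the return leg the driver is a moving observer: f₂ = f₁ · (v − v_e)/v = 406.0 × 303/337 ≈ 365.1 Hz.
Beat against the emitted tone: |f₂ − f₀| = 2v_e·f₀/(v + v_e) = 2 × 34 × 447/371 ≈ 82 Hz.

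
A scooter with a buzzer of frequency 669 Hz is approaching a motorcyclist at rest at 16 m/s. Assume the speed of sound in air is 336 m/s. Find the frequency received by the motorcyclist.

Only the source moves, toward the listener, so f' = f · v/(v − v_s).
f' = 669 × 336/(336 − 16) = 669 × 336/320 ≈ 702 Hz.

702 Hz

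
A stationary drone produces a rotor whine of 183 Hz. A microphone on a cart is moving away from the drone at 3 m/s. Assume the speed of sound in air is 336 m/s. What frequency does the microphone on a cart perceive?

Only the observer moves, away from the source, so f' = f · (v − v_o)/v.
f' = 183 × (336 − 3)/336 = 183 × 333/336 ≈ 181 Hz.

181 Hz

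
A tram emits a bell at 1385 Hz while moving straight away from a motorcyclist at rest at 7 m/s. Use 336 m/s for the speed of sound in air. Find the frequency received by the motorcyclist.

1357 Hz

Only the source moves, away from the listener, so f' = f · v/(v + v_s).
f' = 1385 × 336/(336 + 7) = 1385 × 336/343 ≈ 1357 Hz.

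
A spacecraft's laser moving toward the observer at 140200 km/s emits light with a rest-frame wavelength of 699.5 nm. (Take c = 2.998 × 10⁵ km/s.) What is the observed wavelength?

β = v/c = 140200/299800 = 0.4676.
Relativistic Doppler for wavelength: λ' = λ₀ · √((1 − β)/(1 + β)).
λ' = 699.5 × √(0.5324/1.4676) = 699.5 × 0.60227 ≈ 421.3 nm.

421.3 nm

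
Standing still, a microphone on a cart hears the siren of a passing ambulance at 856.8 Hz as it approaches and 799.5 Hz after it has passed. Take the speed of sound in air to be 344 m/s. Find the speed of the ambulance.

f₁/f₂ = (v + v_s)/(v − v_s), so v_s = v · (f₁ − f₂)/(f₁ + f₂).
v_s = 344 × (856.8 − 799.5)/(856.8 + 799.5) = 344 × 57.3/1656.3 ≈ 11.9 m/s.

11.9 m/s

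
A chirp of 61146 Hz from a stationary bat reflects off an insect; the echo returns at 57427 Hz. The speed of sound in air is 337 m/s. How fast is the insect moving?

Double Doppler shift off a moving reflector: f₂ = f₀ · (v + u)/(v − u) (u > 0 toward emitter).
Rearranging, u = v · (f₂ − f₀)/(f₂ + f₀) = 337 × -3719/118573 ≈ -10.6 m/s.
So the insect is moving at 10.6 m/s away from the emitter.

10.6 m/s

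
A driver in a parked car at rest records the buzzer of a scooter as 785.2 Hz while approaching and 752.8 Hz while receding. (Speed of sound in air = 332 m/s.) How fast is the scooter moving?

f₁/f₂ = (v + v_s)/(v − v_s), so v_s = v · (f₁ − f₂)/(f₁ + f₂).
v_s = 332 × (785.2 − 752.8)/(785.2 + 752.8) = 332 × 32.4/1538.0 ≈ 7.0 m/s.

7.0 m/s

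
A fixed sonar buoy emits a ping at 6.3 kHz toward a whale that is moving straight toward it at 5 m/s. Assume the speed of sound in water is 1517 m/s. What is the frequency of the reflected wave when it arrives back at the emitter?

6.34 kHz

The whale first receives the wave as a moving observer: f₁ = f₀ · (v + u)/v = 6.3 × (1517 + 5)/1517 ≈ 6.32 kHz.
The reflection then acts as a moving source: f₂ = f₁ · v/(v − u) ≈ 6.34 kHz.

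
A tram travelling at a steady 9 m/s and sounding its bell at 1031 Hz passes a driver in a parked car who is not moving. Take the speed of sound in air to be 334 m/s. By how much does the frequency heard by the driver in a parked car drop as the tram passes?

Approaching: f₁ = f · v/(v − v_s) = 1031 × 334/325 ≈ 1059.6 Hz.
Receding: f₂ = f · v/(v + v_s) = 1031 × 334/343 ≈ 1003.9 Hz.
Drop: f₁ − f₂ = 2f·v·v_s/(v² − v_s²) = 2 × 1031 × 334 × 9/(334² − 9²) ≈ 55.6 Hz.

55.6 Hz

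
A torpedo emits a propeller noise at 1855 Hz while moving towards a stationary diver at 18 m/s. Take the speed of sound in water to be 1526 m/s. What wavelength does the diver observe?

81.3 cm

Moving source, stationary observer: f' = f · v/(v − v_s) since the source is approaching.
f' = 1855 × 1526/(1526 − 18) ≈ 1877 Hz.
λ' = v/f' = 1526/1877.14 ≈ 81.3 cm.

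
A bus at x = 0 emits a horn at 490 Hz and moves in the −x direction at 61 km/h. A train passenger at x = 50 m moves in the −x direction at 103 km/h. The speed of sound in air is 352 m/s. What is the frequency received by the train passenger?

505 Hz

61 km/h = 16.94 m/s; 103 km/h = 28.61 m/s.
The observer lies on the +x side, so the source is heading away from the observer and the observer is heading toward the source.
Both move, so f' = f · (v + v_o)/(v + v_s).
f' = 490 × (352 + 28.61)/(352 + 16.94) = 490 × 380.61/368.94 ≈ 505 Hz.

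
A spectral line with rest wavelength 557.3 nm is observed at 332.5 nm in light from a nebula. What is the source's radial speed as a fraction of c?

λ'/λ₀ = 0.5966 < 1 (blueshift), so the source is approaching.
λ'/λ₀ = √((1 − β)/(1 + β)) for an approaching source ⇒ β = (1 − r²)/(1 + r²) with r = λ'/λ₀.
β = (1 − 0.3560)/(1 + 0.3560) ≈ 0.475.

0.475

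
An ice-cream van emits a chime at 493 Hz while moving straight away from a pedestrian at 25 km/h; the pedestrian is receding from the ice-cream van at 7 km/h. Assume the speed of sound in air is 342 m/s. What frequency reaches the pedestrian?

25 km/h = 6.944 m/s; 7 km/h = 1.944 m/s.
Both move, so f' = f · (v − v_o)/(v + v_s).
f' = 493 × (342 − 1.944)/(342 + 6.944) = 493 × 340.06/348.94 ≈ 480 Hz.

480 Hz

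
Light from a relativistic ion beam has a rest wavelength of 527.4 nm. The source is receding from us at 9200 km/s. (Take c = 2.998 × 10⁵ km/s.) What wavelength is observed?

543.8 nm

β = v/c = 9200/299800 = 0.0307.
Relativistic Doppler for wavelength: λ' = λ₀ · √((1 + β)/(1 − β)).
λ' = 527.4 × √(1.0307/0.9693) = 527.4 × 1.03117 ≈ 543.8 nm.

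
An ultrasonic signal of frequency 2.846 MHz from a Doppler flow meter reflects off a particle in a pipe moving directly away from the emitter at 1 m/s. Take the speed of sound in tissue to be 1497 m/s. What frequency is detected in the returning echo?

The particle in a pipe first receives the wave as a moving observer: f₁ = f₀ · (v − u)/v = 2.846 × (1497 − 1)/1497 ≈ 2.844 MHz.
On reflection it acts as a source moving away from the stationary detector: f₂ = f₁ · v/(v + u) = 2.844 × 1497/1498 ≈ 2.842 MHz.
Equivalently f₂ = f₀ · (v − u)/(v + u).

2.842 MHz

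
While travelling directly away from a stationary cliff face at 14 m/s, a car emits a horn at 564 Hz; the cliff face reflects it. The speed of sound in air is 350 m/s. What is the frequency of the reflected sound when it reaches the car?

The cliff face receives the sound from a moving source: f₁ = f₀ · v/(v + v_e) = 564 × 350/364 ≈ 542 Hz.
On the return leg the car is a moving observer: f₂ = f₁ · (v − v_e)/v = 542 × 336/350 ≈ 521 Hz.
Equivalently f₂ = f₀ · (v − v_e)/(v + v_e).

521 Hz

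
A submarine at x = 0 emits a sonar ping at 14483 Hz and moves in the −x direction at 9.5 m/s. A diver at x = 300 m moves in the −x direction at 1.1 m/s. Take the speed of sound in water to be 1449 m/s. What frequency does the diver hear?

14400 Hz

The observer lies on the +x side, so the source is heading away from the observer and the observer is heading toward the source.
With source receding and observer approaching, f' = f · (v + v_o)/(v + v_s).
f' = 14483 × (1449 + 1.1)/(1449 + 9.5) = 14483 × 1450.1/1458.5 ≈ 14400 Hz.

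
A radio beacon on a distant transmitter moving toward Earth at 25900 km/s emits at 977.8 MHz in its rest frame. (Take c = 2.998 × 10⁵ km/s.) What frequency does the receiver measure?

1066.3 MHz

β = v/c = 25900/299800 = 0.0864.
Relativistic Doppler for frequency: f' = f₀ · √((1 + β)/(1 − β)).
f' = 977.8 × √(1.0864/0.9136) = 977.8 × 1.09047 ≈ 1066.3 MHz.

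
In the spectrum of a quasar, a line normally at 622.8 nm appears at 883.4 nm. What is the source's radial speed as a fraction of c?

0.336c

λ'/λ₀ = 1.4184 > 1 (redshift), so the source is receding.
λ'/λ₀ = √((1 + β)/(1 − β)) for a receding source ⇒ β = (r² − 1)/(r² + 1) with r = λ'/λ₀.
β = (2.0120 − 1)/(2.0120 + 1) ≈ 0.336.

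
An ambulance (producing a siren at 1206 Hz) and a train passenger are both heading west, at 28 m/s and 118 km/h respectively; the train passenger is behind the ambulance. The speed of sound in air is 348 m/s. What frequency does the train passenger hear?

1221 Hz

118 km/h = 32.78 m/s.
The train passenger is behind, so the ambulance is moving away from it while the train passenger is moving toward the ambulance.
Both move, so f' = f · (v + v_o)/(v + v_s).
f' = 1206 × (348 + 32.78)/(348 + 28) = 1206 × 380.78/376 ≈ 1221 Hz.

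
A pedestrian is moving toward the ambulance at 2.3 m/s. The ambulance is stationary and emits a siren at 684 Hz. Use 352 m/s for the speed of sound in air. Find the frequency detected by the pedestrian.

688 Hz

Only the observer moves, toward the source, so f' = f · (v + v_o)/v.
f' = 684 × (352 + 2.3)/352 = 684 × 354.3/352 ≈ 688 Hz.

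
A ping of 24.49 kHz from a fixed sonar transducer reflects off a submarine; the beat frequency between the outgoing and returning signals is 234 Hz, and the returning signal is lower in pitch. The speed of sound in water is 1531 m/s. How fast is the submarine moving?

Double Doppler shift off a moving reflector: f₂ = f₀ · (v + u)/(v − u) (u > 0 toward emitter).
Returning signal is lower, so f₂ = f₀ − Δf = 24490 − 234 = 24256 Hz.
Rearranging, u = v · (f₂ − f₀)/(f₂ + f₀) = 1531 × -234/48746 ≈ -7.3 m/s.
So the submarine is moving at 7.3 m/s away from the emitter.

7.3 m/s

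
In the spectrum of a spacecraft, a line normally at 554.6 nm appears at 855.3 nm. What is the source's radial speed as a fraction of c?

λ'/λ₀ = 1.5422 > 1 (redshift), so the source is receding.
λ'/λ₀ = √((1 + β)/(1 − β)) for a receding source ⇒ β = (r² − 1)/(r² + 1) with r = λ'/λ₀.
β = (2.3784 − 1)/(2.3784 + 1) ≈ 0.408.

0.408c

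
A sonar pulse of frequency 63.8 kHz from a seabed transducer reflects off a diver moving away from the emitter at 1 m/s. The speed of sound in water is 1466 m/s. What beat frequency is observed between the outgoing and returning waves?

At the diver (a moving observer), f₁ = f₀ · (v − u)/v = 63.8 × 1465/1466 ≈ 63.7565 kHz.
On reflection it acts as a source moving away from the stationary detector: f₂ = f₁ · v/(v + u) = 63.7565 × 1466/1467 ≈ 63.7130 kHz.
Equivalently f₂ = f₀ · (v − u)/(v + u).
Beat frequency (with f₀ = 63800 Hz): |f₂ − f₀| = 2u·f₀/(v + u) = 2 × 1 × 63800/1467 ≈ 87 Hz.

87 Hz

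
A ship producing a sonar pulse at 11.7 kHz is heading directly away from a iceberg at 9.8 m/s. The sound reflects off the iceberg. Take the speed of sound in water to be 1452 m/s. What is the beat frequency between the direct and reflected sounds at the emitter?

The iceberg receives the sound from a moving source: f₁ = f₀ · v/(v + v_e) = 11.7 × 1452/1461.8 ≈ 11.6216 kHz.
On the return leg the ship is a moving observer: f₂ = f₁ · (v − v_e)/v = 11.6216 × 1442.2/1452 ≈ 11.5431 kHz.
Beat against the emitted tone (with f₀ = 11700 Hz): |f₂ − f₀| = 2v_e·f₀/(v + v_e) = 2 × 9.8 × 11700/1461.8 ≈ 157 Hz.

157 Hz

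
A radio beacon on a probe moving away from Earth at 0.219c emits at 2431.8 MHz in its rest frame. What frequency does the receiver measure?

Relativistic Doppler for frequency: f' = f₀ · √((1 − β)/(1 + β)).
f' = 2431.8 × √(0.7810/1.2190) = 2431.8 × 0.80043 ≈ 1946.5 MHz.

1946.5 MHz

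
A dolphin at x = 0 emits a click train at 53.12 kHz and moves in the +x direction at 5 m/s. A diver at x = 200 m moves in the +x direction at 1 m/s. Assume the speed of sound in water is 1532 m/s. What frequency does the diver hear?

The observer lies on the +x side, so the source is heading toward the observer and the observer is heading away from the source.
Both move, so f' = f · (v − v_o)/(v − v_s).
f' = 53.12 × (1532 − 1)/(1532 − 5) = 53.12 × 1531/1527 ≈ 53.3 kHz.

53.3 kHz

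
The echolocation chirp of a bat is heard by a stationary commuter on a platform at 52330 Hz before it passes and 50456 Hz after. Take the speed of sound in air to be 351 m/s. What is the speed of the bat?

6.4 m/s

f₁/f₂ = (v + v_s)/(v − v_s), so v_s = v · (f₁ − f₂)/(f₁ + f₂).
v_s = 351 × (52330 − 50456)/(52330 + 50456) = 351 × 1874/102786 ≈ 6.4 m/s.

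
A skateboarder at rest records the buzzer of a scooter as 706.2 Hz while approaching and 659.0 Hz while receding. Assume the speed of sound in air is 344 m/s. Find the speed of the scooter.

11.9 m/s

f₁/f₂ = (v + v_s)/(v − v_s), so v_s = v · (f₁ − f₂)/(f₁ + f₂).
v_s = 344 × (706.2 − 659.0)/(706.2 + 659.0) = 344 × 47.2/1365.2 ≈ 11.9 m/s.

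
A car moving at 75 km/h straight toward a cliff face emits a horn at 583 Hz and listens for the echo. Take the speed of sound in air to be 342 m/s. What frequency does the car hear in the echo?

659 Hz

75 km/h = 20.83 m/s.
The cliff face receives the sound from a moving source: f₁ = f₀ · v/(v − v_e) = 583 × 342/321.17 ≈ 621 Hz.
On the return leg the car is a moving observer: f₂ = f₁ · (v + v_e)/v = 621 × 362.83/342 ≈ 659 Hz.
Equivalently f₂ = f₀ · (v + v_e)/(v − v_e).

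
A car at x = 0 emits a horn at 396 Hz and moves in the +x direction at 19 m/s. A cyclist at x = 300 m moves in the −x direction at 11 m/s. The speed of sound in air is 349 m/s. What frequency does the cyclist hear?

The observer lies on the +x side, so the source is heading toward the observer and the observer is heading toward the source.
General Doppler shift: f' = f · (v + v_o)/(v − v_s).
f' = 396 × (349 + 11)/(349 − 19) = 396 × 360/330 ≈ 432 Hz.

432 Hz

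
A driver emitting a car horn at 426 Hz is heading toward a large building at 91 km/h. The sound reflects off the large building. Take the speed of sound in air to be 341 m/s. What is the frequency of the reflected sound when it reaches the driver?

494 Hz

91 km/h = 25.28 m/s.
The large building receives the sound from a moving source: f₁ = f₀ · v/(v − v_e) = 426 × 341/315.72 ≈ 460 Hz.
On the return leg the driver is a moving observer: f₂ = f₁ · (v + v_e)/v = 460 × 366.28/341 ≈ 494 Hz.
Equivalently f₂ = f₀ · (v + v_e)/(v − v_e).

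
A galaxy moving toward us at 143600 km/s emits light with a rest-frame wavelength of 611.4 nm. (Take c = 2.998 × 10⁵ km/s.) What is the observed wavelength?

β = v/c = 143600/299800 = 0.4790.
Relativistic Doppler for wavelength: λ' = λ₀ · √((1 − β)/(1 + β)).
λ' = 611.4 × √(0.5210/1.4790) = 611.4 × 0.59353 ≈ 362.9 nm.

362.9 nm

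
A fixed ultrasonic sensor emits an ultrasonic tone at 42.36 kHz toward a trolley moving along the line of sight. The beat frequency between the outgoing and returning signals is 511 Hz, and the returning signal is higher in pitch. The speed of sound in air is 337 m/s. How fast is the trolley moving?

2.02 m/s

Double Doppler shift off a moving reflector: f₂ = f₀ · (v + u)/(v − u) (u > 0 toward emitter).
Returning signal is higher, so f₂ = f₀ + Δf = 42360 + 511 = 42871 Hz.
Rearranging, u = v · (f₂ − f₀)/(f₂ + f₀) = 337 × 511/85231 ≈ 2.02 m/s.
So the trolley is moving at 2.02 m/s toward the emitter.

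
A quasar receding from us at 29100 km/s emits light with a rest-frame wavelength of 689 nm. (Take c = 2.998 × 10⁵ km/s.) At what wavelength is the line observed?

β = v/c = 29100/299800 = 0.0971.
Relativistic Doppler for wavelength: λ' = λ₀ · √((1 + β)/(1 − β)).
λ' = 689 × √(1.0971/0.9029) = 689 × 1.10227 ≈ 759.5 nm.

759.5 nm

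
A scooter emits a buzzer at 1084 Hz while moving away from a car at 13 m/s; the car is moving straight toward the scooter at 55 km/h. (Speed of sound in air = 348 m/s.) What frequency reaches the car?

55 km/h = 15.28 m/s.
Both move, so f' = f · (v + v_o)/(v + v_s).
f' = 1084 × (348 + 15.28)/(348 + 13) = 1084 × 363.28/361 ≈ 1091 Hz.

1091 Hz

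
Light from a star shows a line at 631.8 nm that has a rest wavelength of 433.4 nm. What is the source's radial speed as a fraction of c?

0.360

λ'/λ₀ = 1.4578 > 1 (redshift), so the source is receding.
λ'/λ₀ = √((1 + β)/(1 − β)) for a receding source ⇒ β = (r² − 1)/(r² + 1) with r = λ'/λ₀.
β = (2.1251 − 1)/(2.1251 + 1) ≈ 0.360.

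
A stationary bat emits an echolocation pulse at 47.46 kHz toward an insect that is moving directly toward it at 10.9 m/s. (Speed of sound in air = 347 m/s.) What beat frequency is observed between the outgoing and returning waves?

3078 Hz

At the insect (a moving observer), f₁ = f₀ · (v + u)/v = 47.46 × 357.9/347 ≈ 48.95 kHz.
The reflection then acts as a moving source: f₂ = f₁ · v/(v − u) ≈ 50.54 kHz.
Equivalently f₂ = f₀ · (v + u)/(v − u).
Beat frequency (with f₀ = 47460 Hz): |f₂ − f₀| = 2u·f₀/(v − u) = 2 × 10.9 × 47460/336.1 ≈ 3078 Hz.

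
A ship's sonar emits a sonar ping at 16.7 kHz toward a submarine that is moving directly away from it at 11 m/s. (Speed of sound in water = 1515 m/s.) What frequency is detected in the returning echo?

16.46 kHz

The submarine first receives the wave as a moving observer: f₁ = f₀ · (v − u)/v = 16.7 × (1515 − 11)/1515 ≈ 16.58 kHz.
The reflection then acts as a moving source: f₂ = f₁ · v/(v + u) ≈ 16.46 kHz.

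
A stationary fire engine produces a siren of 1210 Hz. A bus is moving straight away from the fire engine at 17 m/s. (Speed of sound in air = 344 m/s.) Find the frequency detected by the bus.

Only the observer moves, away from the source, so f' = f · (v − v_o)/v.
f' = 1210 × (344 − 17)/344 = 1210 × 327/344 ≈ 1150 Hz.

1150 Hz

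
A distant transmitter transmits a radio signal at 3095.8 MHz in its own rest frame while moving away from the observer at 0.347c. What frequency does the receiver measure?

Relativistic Doppler for frequency: f' = f₀ · √((1 − β)/(1 + β)).
f' = 3095.8 × √(0.6530/1.3470) = 3095.8 × 0.69626 ≈ 2155.5 MHz.

2155.5 MHz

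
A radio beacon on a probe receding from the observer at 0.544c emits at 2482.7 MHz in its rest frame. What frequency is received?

1349.2 MHz

Relativistic Doppler for frequency: f' = f₀ · √((1 − β)/(1 + β)).
f' = 2482.7 × √(0.4560/1.5440) = 2482.7 × 0.54345 ≈ 1349.2 MHz.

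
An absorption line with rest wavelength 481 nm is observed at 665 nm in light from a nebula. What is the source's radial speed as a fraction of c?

0.313c

λ'/λ₀ = 1.3825 > 1 (redshift), so the source is receding.
λ'/λ₀ = √((1 + β)/(1 − β)) for a receding source ⇒ β = (r² − 1)/(r² + 1) with r = λ'/λ₀.
β = (1.9114 − 1)/(1.9114 + 1) ≈ 0.313.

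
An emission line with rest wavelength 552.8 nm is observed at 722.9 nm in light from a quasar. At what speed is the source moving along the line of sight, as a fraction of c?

λ'/λ₀ = 1.3077 > 1 (redshift), so the source is receding.
λ'/λ₀ = √((1 + β)/(1 − β)) for a receding source ⇒ β = (r² − 1)/(r² + 1) with r = λ'/λ₀.
β = (1.7101 − 1)/(1.7101 + 1) ≈ 0.262.

0.262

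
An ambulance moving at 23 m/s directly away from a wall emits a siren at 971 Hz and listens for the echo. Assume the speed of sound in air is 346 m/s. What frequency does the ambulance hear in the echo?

The wall receives the sound from a moving source: f₁ = f₀ · v/(v + v_e) = 971 × 346/369 ≈ 910 Hz.
On the return leg the ambulance is a moving observer: f₂ = f₁ · (v − v_e)/v = 910 × 323/346 ≈ 850 Hz.

850 Hz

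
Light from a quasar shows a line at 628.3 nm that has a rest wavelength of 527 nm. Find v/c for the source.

λ'/λ₀ = 1.1922 > 1 (redshift), so the source is receding.
λ'/λ₀ = √((1 + β)/(1 − β)) for a receding source ⇒ β = (r² − 1)/(r² + 1) with r = λ'/λ₀.
β = (1.4214 − 1)/(1.4214 + 1) ≈ 0.174.

0.174c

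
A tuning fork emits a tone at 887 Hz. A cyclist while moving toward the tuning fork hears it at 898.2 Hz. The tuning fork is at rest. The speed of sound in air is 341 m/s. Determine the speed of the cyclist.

f' = f · (v + v_o)/v ⇒ v_o = v · |f'/f − 1|.
v_o = 341 × |898.2/887 − 1| = 341 × 0.01263 ≈ 4.3 m/s.

4.3 m/s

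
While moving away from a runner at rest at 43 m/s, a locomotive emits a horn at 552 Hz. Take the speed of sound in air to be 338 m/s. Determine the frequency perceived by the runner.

With the source moving away from a stationary observer, f' = f · v/(v + v_s).
f' = 552 × 338/(338 + 43) = 552 × 338/381 ≈ 490 Hz.

490 Hz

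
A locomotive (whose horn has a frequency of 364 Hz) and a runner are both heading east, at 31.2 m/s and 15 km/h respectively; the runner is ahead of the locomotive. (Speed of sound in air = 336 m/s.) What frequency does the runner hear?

396 Hz

15 km/h = 4.167 m/s.
The runner is ahead, so the locomotive is moving toward it while the runner is moving away from the locomotive.
Both move, so f' = f · (v − v_o)/(v − v_s).
f' = 364 × (336 − 4.167)/(336 − 31.2) = 364 × 331.83/304.8 ≈ 396 Hz.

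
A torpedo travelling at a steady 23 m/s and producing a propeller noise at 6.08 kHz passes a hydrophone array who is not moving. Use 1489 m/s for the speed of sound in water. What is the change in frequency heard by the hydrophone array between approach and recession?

0.188 kHz

Approaching: f₁ = f · v/(v − v_s) = 6.08 × 1489/1466 ≈ 6.175 kHz.
Receding: f₂ = f · v/(v + v_s) = 6.08 × 1489/1512 ≈ 5.988 kHz.
Drop: f₁ − f₂ = 2f·v·v_s/(v² − v_s²) = 2 × 6.08 × 1489 × 23/(1489² − 23²) ≈ 0.188 kHz.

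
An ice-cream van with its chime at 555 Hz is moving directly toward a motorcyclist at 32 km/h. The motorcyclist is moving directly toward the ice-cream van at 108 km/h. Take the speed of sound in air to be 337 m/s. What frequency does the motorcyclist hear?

32 km/h = 8.889 m/s; 108 km/h = 30 m/s.
With source approaching and observer approaching, f' = f · (v + v_o)/(v − v_s).
f' = 555 × (337 + 30)/(337 − 8.889) = 555 × 367/328.11 ≈ 621 Hz.

621 Hz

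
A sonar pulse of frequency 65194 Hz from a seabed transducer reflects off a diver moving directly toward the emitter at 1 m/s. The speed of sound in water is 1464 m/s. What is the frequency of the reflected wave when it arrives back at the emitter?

The diver first receives the wave as a moving observer: f₁ = f₀ · (v + u)/v = 65194 × (1464 + 1)/1464 ≈ 65239 Hz.
The reflection then acts as a moving source: f₂ = f₁ · v/(v − u) ≈ 65283 Hz.
Equivalently f₂ = f₀ · (v + u)/(v − u).

65283 Hz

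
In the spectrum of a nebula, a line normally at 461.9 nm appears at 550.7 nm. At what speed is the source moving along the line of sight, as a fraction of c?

λ'/λ₀ = 1.1922 > 1 (redshift), so the source is receding.
λ'/λ₀ = √((1 + β)/(1 − β)) for a receding source ⇒ β = (r² − 1)/(r² + 1) with r = λ'/λ₀.
β = (1.4215 − 1)/(1.4215 + 1) ≈ 0.174.

0.174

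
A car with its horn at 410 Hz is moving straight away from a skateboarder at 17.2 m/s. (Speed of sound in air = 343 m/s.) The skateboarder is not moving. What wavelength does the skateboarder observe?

87.9 cm

Only the source moves, away from the listener, so f' = f · v/(v + v_s).
f' = 410 × 343/(343 + 17.2) ≈ 390 Hz.
λ' = v/f' = 343/390.422 ≈ 87.9 cm.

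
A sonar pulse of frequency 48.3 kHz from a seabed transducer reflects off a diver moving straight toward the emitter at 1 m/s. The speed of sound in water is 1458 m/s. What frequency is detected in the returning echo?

At the diver (a moving observer), f₁ = f₀ · (v + u)/v = 48.3 × 1459/1458 ≈ 48.3 kHz.
The reflection then acts as a moving source: f₂ = f₁ · v/(v − u) ≈ 48.4 kHz.

48.4 kHz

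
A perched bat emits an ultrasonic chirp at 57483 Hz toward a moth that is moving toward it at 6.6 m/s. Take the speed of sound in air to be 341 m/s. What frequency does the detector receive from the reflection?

59752 Hz

At the moth (a moving observer), f₁ = f₀ · (v + u)/v = 57483 × 347.6/341 ≈ 58596 Hz.
On reflection it acts as a source moving toward the stationary detector: f₂ = f₁ · v/(v − u) = 58596 × 341/334.4 ≈ 59752 Hz.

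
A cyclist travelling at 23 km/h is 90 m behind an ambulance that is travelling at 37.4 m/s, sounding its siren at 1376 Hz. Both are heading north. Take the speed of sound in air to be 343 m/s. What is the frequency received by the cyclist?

23 km/h = 6.389 m/s.
The cyclist is behind, so the ambulance is moving away from it while the cyclist is moving toward the ambulance.
Both move, so f' = f · (v + v_o)/(v + v_s).
f' = 1376 × (343 + 6.389)/(343 + 37.4) = 1376 × 349.39/380.4 ≈ 1264 Hz.

1264 Hz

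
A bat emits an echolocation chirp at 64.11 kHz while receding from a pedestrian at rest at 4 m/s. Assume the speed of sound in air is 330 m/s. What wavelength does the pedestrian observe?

Only the source moves, away from the listener, so f' = f · v/(v + v_s).
f' = 64.11 × 330/(330 + 4) ≈ 63.3 kHz.
λ' = v/f' = 330/63342.2 ≈ 5.21 mm.

5.21 mm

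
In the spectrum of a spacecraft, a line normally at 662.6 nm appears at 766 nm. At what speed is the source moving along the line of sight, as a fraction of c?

0.144c

λ'/λ₀ = 1.1561 > 1 (redshift), so the source is receding.
λ'/λ₀ = √((1 + β)/(1 − β)) for a receding source ⇒ β = (r² − 1)/(r² + 1) with r = λ'/λ₀.
β = (1.3365 − 1)/(1.3365 + 1) ≈ 0.144.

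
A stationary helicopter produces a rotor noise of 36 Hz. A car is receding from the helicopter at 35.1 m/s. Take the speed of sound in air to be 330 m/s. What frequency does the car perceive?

32.2 Hz

Only the observer moves, away from the source, so f' = f · (v − v_o)/v.
f' = 36 × (330 − 35.1)/330 = 36 × 294.9/330 ≈ 32.2 Hz.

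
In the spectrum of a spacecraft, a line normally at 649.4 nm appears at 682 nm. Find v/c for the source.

λ'/λ₀ = 1.0502 > 1 (redshift), so the source is receding.
λ'/λ₀ = √((1 + β)/(1 − β)) for a receding source ⇒ β = (r² − 1)/(r² + 1) with r = λ'/λ₀.
β = (1.1029 − 1)/(1.1029 + 1) ≈ 0.049.

0.049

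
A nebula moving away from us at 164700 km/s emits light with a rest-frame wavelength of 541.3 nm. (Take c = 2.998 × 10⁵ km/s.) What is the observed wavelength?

β = v/c = 164700/299800 = 0.5494.
Relativistic Doppler for wavelength: λ' = λ₀ · √((1 + β)/(1 − β)).
λ' = 541.3 × √(1.5494/0.4506) = 541.3 × 1.85424 ≈ 1003.7 nm.

1003.7 nm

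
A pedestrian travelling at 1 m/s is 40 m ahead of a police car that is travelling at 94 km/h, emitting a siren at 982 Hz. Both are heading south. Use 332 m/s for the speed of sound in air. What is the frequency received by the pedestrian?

94 km/h = 26.11 m/s.
The pedestrian is ahead, so the police car is moving toward it while the pedestrian is moving away from the police car.
With source approaching and observer receding, f' = f · (v − v_o)/(v − v_s).
f' = 982 × (332 − 1)/(332 − 26.11) = 982 × 331/305.89 ≈ 1063 Hz.

1063 Hz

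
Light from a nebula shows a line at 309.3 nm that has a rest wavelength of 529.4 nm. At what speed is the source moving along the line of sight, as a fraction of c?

λ'/λ₀ = 0.5842 < 1 (blueshift), so the source is approaching.
λ'/λ₀ = √((1 − β)/(1 + β)) for an approaching source ⇒ β = (1 − r²)/(1 + r²) with r = λ'/λ₀.
β = (1 − 0.3413)/(1 + 0.3413) ≈ 0.491.

0.491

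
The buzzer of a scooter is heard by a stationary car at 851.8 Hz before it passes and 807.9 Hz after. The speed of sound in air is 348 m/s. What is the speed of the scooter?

f₁/f₂ = (v + v_s)/(v − v_s), so v_s = v · (f₁ − f₂)/(f₁ + f₂).
v_s = 348 × (851.8 − 807.9)/(851.8 + 807.9) = 348 × 43.9/1659.7 ≈ 9.2 m/s.

9.2 m/s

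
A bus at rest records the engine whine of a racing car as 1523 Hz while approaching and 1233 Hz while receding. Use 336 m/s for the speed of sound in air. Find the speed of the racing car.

35 m/s

f₁/f₂ = (v + v_s)/(v − v_s), so v_s = v · (f₁ − f₂)/(f₁ + f₂).
v_s = 336 × (1523 − 1233)/(1523 + 1233) = 336 × 290/2756 ≈ 35 m/s.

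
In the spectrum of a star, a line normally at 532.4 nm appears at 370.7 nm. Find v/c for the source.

0.347

λ'/λ₀ = 0.6963 < 1 (blueshift), so the source is approaching.
λ'/λ₀ = √((1 − β)/(1 + β)) for an approaching source ⇒ β = (1 − r²)/(1 + r²) with r = λ'/λ₀.
β = (1 − 0.4848)/(1 + 0.4848) ≈ 0.347.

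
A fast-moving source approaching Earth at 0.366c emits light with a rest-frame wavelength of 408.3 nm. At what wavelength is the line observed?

278.2 nm

Relativistic Doppler for wavelength: λ' = λ₀ · √((1 − β)/(1 + β)).
λ' = 408.3 × √(0.6340/1.3660) = 408.3 × 0.68127 ≈ 278.2 nm.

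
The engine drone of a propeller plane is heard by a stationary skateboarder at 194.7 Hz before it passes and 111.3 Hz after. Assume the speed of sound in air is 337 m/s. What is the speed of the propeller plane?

f₁/f₂ = (v + v_s)/(v − v_s), so v_s = v · (f₁ − f₂)/(f₁ + f₂).
v_s = 337 × (194.7 − 111.3)/(194.7 + 111.3) = 337 × 83.4/306.0 ≈ 92 m/s.

92 m/s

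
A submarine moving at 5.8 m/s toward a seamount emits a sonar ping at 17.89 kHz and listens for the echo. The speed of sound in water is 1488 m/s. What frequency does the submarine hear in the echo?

18.03 kHz

The seamount receives the sound from a moving source: f₁ = f₀ · v/(v − v_e) = 17.89 × 1488/1482.2 ≈ 17.96 kHz.
On the return leg the submarine is a moving observer: f₂ = f₁ · (v + v_e)/v = 17.96 × 1493.8/1488 ≈ 18.03 kHz.
Equivalently f₂ = f₀ · (v + v_e)/(v − v_e).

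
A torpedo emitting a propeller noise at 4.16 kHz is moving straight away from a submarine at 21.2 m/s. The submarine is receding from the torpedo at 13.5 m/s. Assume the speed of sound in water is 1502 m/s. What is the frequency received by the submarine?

Both move, so f' = f · (v − v_o)/(v + v_s).
f' = 4.16 × (1502 − 13.5)/(1502 + 21.2) = 4.16 × 1488.5/1523.2 ≈ 4.07 kHz.

4.07 kHz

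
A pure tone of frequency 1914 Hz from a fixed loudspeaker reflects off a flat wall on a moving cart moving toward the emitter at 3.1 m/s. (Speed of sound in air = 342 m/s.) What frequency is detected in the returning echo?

At the flat wall on a moving cart (a moving observer), f₁ = f₀ · (v + u)/v = 1914 × 345.1/342 ≈ 1931 Hz.
The reflection then acts as a moving source: f₂ = f₁ · v/(v − u) ≈ 1949 Hz.
Equivalently f₂ = f₀ · (v + u)/(v − u).

1949 Hz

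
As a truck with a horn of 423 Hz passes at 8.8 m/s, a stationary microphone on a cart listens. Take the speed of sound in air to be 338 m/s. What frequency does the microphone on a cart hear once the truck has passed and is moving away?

Receding: f₂ = f · v/(v + v_s) = 423 × 338/346.8 ≈ 412 Hz.

412 Hz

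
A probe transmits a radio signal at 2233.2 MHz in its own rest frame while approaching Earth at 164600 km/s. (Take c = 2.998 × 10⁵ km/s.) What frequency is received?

β = v/c = 164600/299800 = 0.5490.
Relativistic Doppler for frequency: f' = f₀ · √((1 + β)/(1 − β)).
f' = 2233.2 × √(1.5490/0.4510) = 2233.2 × 1.85335 ≈ 4138.9 MHz.

4138.9 MHz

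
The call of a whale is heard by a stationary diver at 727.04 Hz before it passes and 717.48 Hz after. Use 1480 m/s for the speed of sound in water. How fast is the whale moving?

9.8 m/s

f₁/f₂ = (v + v_s)/(v − v_s), so v_s = v · (f₁ − f₂)/(f₁ + f₂).
v_s = 1480 × (727.04 − 717.48)/(727.04 + 717.48) = 1480 × 9.56/1444.52 ≈ 9.8 m/s.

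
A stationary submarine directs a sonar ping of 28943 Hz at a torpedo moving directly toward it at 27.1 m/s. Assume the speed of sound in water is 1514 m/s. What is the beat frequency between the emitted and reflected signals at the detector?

1055 Hz

The torpedo first receives the wave as a moving observer: f₁ = f₀ · (v + u)/v = 28943 × (1514 + 27.1)/1514 ≈ 29461 Hz.
On reflection it acts as a source moving toward the stationary detector: f₂ = f₁ · v/(v − u) = 29461 × 1514/1486.9 ≈ 29998 Hz.
Equivalently f₂ = f₀ · (v + u)/(v − u).
Beat frequency: |f₂ − f₀| = 2u·f₀/(v − u) = 2 × 27.1 × 28943/1486.9 ≈ 1055 Hz.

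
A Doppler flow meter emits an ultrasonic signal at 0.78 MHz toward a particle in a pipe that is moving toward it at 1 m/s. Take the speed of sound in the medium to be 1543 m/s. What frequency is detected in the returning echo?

0.7810 MHz

The particle in a pipe first receives the wave as a moving observer: f₁ = f₀ · (v + u)/v = 0.78 × (1543 + 1)/1543 ≈ 0.7805 MHz.
The reflection then acts as a moving source: f₂ = f₁ · v/(v − u) ≈ 0.7810 MHz.
Equivalently f₂ = f₀ · (v + u)/(v − u).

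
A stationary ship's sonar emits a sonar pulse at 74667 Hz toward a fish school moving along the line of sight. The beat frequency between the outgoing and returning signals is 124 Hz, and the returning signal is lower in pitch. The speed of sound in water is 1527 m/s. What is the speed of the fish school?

1.27 m/s

Double Doppler shift off a moving reflector: f₂ = f₀ · (v + u)/(v − u) (u > 0 toward emitter).
Returning signal is lower, so f₂ = f₀ − Δf = 74667 − 124 = 74543 Hz.
Rearranging, u = v · (f₂ − f₀)/(f₂ + f₀) = 1527 × -124/149210 ≈ -1.27 m/s.
So the fish school is moving at 1.27 m/s away from the emitter.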